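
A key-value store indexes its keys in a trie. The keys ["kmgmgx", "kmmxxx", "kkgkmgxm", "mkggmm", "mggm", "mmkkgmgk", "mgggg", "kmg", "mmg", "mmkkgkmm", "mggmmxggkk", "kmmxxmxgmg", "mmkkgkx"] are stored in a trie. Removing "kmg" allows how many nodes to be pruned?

0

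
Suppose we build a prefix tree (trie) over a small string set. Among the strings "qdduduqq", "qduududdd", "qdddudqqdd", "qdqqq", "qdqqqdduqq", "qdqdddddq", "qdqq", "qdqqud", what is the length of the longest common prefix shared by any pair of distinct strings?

5

Equivalently: take the maximum, over all pairs, of their longest common prefix length.
"qdqqq" and "qdqqqdduqq" agree on "qdqqq" (5 characters) before diverging; nothing deeper is shared.
Longest shared-prefix length: 5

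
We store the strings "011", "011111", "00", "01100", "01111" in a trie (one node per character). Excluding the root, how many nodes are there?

Insert word by word; a character creates a node only if that edge doesn't already exist:
  "011" → 3 new (0, 1, 1)
  "011111" → prefix "011" already present; 3 new (1, 1, 1)
  "00" → prefix "0" already present; 1 new (0)
  "01100" → prefix "011" already present; 2 new (0, 0)
  "01111" → prefix "01111" already present; 0 new (none)
Total nodes = 3 + 3 + 1 + 2 + 0 = 9

9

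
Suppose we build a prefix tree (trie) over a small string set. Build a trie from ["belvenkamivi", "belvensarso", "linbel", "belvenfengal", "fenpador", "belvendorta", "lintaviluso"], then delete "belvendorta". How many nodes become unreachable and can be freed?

5

Walk "belvendorta" from the leaf back toward the root, removing each node that no remaining word uses.
The suffix "dorta" (5 nodes) is used only by "belvendorta"; the node for "belven" still has the child "k", so pruning stops there.
Nodes removed: 5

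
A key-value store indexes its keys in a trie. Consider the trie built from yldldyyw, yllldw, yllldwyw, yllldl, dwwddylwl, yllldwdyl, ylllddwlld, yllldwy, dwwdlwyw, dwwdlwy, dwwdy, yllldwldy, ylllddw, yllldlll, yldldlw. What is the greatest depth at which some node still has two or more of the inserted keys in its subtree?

Equivalently: take the maximum, over all pairs, of their longest common prefix length.
"dwwdlwy" and "dwwdlwyw" agree on "dwwdlwy" (7 characters) before diverging; nothing deeper is shared.
Longest shared-prefix length: 7

7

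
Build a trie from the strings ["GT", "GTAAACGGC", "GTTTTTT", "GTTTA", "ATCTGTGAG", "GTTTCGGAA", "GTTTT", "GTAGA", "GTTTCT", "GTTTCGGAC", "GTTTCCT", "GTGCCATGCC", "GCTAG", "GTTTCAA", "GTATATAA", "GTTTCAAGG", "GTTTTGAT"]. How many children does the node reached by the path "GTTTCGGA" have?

Follow the path "GTTTCGGA" to its node, then look at its outgoing edges.
Characters that immediately follow "GTTTCGGA" among the stored strings: {A, C}.
That node has 2 child edges.

2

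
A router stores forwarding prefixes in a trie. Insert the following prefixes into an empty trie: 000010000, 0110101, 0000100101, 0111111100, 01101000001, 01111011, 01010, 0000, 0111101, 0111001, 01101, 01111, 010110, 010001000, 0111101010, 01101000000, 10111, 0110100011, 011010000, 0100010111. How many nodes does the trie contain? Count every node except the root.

61

For each word, the new-node count is its length minus the longest prefix already in the trie:
  "000010000" → 9 new (0, 0, 0, 0, 1, 0, 0, 0, 0)
  "0110101" → prefix "0" already present; 6 new (1, 1, 0, 1, 0, 1)
  "0000100101" → prefix "0000100" already present; 3 new (1, 0, 1)
  "0111111100" → prefix "011" already present; 7 new (1, 1, 1, 1, 1, 0, 0)
  "01101000001" → prefix "011010" already present; 5 new (0, 0, 0, 0, 1)
  "01111011" → prefix "01111" already present; 3 new (0, 1, 1)
  "01010" → prefix "01" already present; 3 new (0, 1, 0)
  "0000" → prefix "0000" already present; 0 new (none)
  "0111101" → prefix "0111101" already present; 0 new (none)
  "0111001" → prefix "0111" already present; 3 new (0, 0, 1)
  "01101" → prefix "01101" already present; 0 new (none)
  "01111" → prefix "01111" already present; 0 new (none)
  "010110" → prefix "0101" already present; 2 new (1, 0)
  "010001000" → prefix "010" already present; 6 new (0, 0, 1, 0, 0, 0)
  "0111101010" → prefix "0111101" already present; 3 new (0, 1, 0)
  "01101000000" → prefix "0110100000" already present; 1 new (0)
  "10111" → 5 new (1, 0, 1, 1, 1)
  "0110100011" → prefix "01101000" already present; 2 new (1, 1)
  "011010000" → prefix "011010000" already present; 0 new (none)
  "0100010111" → prefix "0100010" already present; 3 new (1, 1, 1)
Total nodes = 9 + 6 + 3 + 7 + 5 + 3 + 3 + 0 + 0 + 3 + 0 + 0 + 2 + 6 + 3 + 1 + 5 + 2 + 0 + 3 = 61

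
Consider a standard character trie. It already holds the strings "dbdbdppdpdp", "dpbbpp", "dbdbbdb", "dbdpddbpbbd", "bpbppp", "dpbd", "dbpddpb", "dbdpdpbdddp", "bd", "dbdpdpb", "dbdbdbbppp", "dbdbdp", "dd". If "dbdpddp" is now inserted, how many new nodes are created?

1

The longest prefix of "dbdpddp" already in the trie is "dbdpdd" (length 6).
Each of the 1 remaining characters creates one node.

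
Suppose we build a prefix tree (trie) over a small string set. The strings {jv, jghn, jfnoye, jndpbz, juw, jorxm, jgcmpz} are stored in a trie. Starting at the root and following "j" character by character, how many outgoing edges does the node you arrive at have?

6

Follow the path "j" to its node, then look at its outgoing edges.
Characters that immediately follow "j" among the stored strings: {f, g, n, o, u, v}.
That node has 6 child edges.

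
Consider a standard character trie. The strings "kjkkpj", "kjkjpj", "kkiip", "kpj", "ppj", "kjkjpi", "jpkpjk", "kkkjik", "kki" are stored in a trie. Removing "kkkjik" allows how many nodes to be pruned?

A node on "kkkjik"'s path can go only if nothing else ends at it or branches off below it.
The suffix "kjik" (4 nodes) is used only by "kkkjik"; the node for "kk" still has the child "i", so pruning stops there.
Nodes removed: 4

4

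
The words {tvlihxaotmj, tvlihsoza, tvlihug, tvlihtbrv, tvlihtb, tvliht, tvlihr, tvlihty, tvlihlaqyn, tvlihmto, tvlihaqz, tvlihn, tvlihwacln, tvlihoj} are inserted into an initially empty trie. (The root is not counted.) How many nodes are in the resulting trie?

42

Count nodes per top-level branch (shared prefixes stored once):
  't'-branch (tvlihaqz, tvlihlaqyn, tvlihmto, tvlihn, tvlihoj, tvlihr, tvlihsoza, tvliht, tvlihtb, tvlihtbrv, tvlihty, tvlihug, tvlihwacln, tvlihxaotmj): 42 nodes
Sum: 42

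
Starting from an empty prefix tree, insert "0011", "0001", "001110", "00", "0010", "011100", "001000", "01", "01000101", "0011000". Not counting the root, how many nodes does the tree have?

Trace insertions, counting only characters that open a new branch:
  "0011" → 4 new (0, 0, 1, 1)
  "0001" → prefix "00" already present; 2 new (0, 1)
  "001110" → prefix "0011" already present; 2 new (1, 0)
  "00" → prefix "00" already present; 0 new (none)
  "0010" → prefix "001" already present; 1 new (0)
  "011100" → prefix "0" already present; 5 new (1, 1, 1, 0, 0)
  "001000" → prefix "0010" already present; 2 new (0, 0)
  "01" → prefix "01" already present; 0 new (none)
  "01000101" → prefix "01" already present; 6 new (0, 0, 0, 1, 0, 1)
  "0011000" → prefix "0011" already present; 3 new (0, 0, 0)
Total nodes = 4 + 2 + 2 + 0 + 1 + 5 + 2 + 0 + 6 + 3 = 25

25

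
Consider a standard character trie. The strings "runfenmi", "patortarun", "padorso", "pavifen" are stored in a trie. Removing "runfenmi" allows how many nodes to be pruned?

Walk "runfenmi" from the leaf back toward the root, removing each node that no remaining word uses.
No other word shares any prefix with "runfenmi", so all 8 of its nodes go.
Nodes removed: 8

8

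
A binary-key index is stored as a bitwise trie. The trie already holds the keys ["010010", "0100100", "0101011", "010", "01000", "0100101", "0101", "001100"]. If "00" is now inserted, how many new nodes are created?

0

"00" is already a full path in the trie; only an end-marker is added.
No new nodes are needed: 0.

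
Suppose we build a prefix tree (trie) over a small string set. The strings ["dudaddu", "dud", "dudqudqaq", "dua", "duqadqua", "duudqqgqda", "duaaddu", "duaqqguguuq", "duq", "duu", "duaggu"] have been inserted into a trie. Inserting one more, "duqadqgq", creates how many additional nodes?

The longest prefix of "duqadqgq" already in the trie is "duqadq" (length 6).
Each of the 2 remaining characters creates one node.

2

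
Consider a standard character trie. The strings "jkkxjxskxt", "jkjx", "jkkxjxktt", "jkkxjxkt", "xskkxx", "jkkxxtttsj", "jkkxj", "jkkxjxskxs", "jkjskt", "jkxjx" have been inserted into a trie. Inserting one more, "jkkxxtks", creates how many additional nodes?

2

"jkkxxt" is already a path in the trie; the remaining "ks" must be added.
So 8 − 6 = 2 new nodes.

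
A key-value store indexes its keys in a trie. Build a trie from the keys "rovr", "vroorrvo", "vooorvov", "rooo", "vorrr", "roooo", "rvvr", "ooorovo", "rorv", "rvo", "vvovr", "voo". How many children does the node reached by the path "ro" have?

Follow the path "ro" to its node, then look at its outgoing edges.
Characters that immediately follow "ro" among the stored strings: {o, r, v}.
That node has 3 child edges.

3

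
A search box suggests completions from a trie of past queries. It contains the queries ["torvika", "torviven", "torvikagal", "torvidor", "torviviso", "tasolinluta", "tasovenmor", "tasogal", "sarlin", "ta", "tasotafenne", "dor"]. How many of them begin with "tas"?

4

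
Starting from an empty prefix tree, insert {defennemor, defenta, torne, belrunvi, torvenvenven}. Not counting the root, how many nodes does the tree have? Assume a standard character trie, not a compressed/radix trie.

34

Count nodes per top-level branch (shared prefixes stored once):
  'b'-branch (belrunvi): 8 nodes
  'd'-branch (defennemor, defenta): 12 nodes
  't'-branch (torne, torvenvenven): 14 nodes
Sum: 34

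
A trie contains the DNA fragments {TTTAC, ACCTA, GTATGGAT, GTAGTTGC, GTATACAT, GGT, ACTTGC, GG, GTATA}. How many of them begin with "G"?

Traverse to the node for "G", then collect every word in that subtree.
Words under "G": GG, GGT, GTAGTTGC, GTATA, GTATACAT, GTATGGAT
Count: 6

6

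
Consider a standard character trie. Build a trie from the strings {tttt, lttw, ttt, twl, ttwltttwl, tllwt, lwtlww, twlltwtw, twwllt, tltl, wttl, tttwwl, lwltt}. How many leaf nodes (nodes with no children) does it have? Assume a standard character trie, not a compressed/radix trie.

11

A leaf is a node with no children — equivalently, the end of a word that is not a proper prefix of any other stored word.
Those words: "lttw", "lwltt", "lwtlww", "tllwt", "tltl", "tttt", "tttwwl", "ttwltttwl", "twlltwtw", "twwllt", "wttl"
Leaf count: 11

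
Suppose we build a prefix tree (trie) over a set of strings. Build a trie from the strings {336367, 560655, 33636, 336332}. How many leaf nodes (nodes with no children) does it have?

3

A leaf is a node with no children — equivalently, the end of a word that is not a proper prefix of any other stored word.
Those words: "336332", "336367", "560655"
Leaf count: 3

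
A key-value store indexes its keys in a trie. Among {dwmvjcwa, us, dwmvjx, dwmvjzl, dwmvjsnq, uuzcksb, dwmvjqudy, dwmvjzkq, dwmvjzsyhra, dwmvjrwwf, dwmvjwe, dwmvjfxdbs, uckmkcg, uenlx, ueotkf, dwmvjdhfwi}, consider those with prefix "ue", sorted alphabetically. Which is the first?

DFS of the "ue" subtree visits, in order: "uenlx", "ueotkf"
The 1st is uenlx.

uenlx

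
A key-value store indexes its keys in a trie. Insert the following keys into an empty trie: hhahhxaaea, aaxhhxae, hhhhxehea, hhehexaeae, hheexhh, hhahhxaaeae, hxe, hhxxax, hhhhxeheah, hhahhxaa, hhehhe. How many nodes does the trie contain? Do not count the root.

47

Trace insertions, counting only characters that open a new branch:
  "hhahhxaaea" → 10 new (h, h, a, h, h, x, a, a, e, a)
  "aaxhhxae" → 8 new (a, a, x, h, h, x, a, e)
  "hhhhxehea" → prefix "hh" already present; 7 new (h, h, x, e, h, e, a)
  "hhehexaeae" → prefix "hh" already present; 8 new (e, h, e, x, a, e, a, e)
  "hheexhh" → prefix "hhe" already present; 4 new (e, x, h, h)
  "hhahhxaaeae" → prefix "hhahhxaaea" already present; 1 new (e)
  "hxe" → prefix "h" already present; 2 new (x, e)
  "hhxxax" → prefix "hh" already present; 4 new (x, x, a, x)
  "hhhhxeheah" → prefix "hhhhxehea" already present; 1 new (h)
  "hhahhxaa" → prefix "hhahhxaa" already present; 0 new (none)
  "hhehhe" → prefix "hheh" already present; 2 new (h, e)
Total nodes = 10 + 8 + 7 + 8 + 4 + 1 + 2 + 4 + 1 + 0 + 2 = 47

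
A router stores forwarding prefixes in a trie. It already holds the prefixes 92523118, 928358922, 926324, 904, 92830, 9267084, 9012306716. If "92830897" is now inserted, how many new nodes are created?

3

The longest prefix of "92830897" already in the trie is "92830" (length 5).
So 8 − 5 = 3 new nodes.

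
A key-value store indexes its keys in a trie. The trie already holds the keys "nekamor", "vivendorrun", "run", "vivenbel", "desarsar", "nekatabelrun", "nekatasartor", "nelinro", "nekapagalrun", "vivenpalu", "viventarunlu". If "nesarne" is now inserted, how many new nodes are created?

Walking "nesarne" from the root, the first 2 characters ("ne") follow existing edges; "s" is the first miss.
New nodes needed: |"nesarne"| − 2 = 7 − 2 = 5.

5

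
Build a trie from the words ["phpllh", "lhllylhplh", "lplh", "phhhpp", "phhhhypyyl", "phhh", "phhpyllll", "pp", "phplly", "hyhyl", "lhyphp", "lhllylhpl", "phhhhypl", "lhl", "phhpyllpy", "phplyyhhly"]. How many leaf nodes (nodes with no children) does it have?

A leaf is a node with no children — equivalently, the end of a word that is not a proper prefix of any other stored word.
Those words: "hyhyl", "lhllylhplh", "lhyphp", "lplh", "phhhhypl", "phhhhypyyl", "phhhpp", "phhpyllll", "phhpyllpy", "phpllh", "phplly", "phplyyhhly", "pp"
Leaf count: 13

13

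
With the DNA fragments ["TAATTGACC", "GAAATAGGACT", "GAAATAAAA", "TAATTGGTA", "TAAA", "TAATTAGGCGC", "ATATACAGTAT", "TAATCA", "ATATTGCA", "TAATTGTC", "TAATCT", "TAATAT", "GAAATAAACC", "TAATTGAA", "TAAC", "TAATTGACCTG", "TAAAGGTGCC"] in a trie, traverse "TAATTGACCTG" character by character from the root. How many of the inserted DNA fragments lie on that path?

2

Walk "TAATTGACCTG" from the root; an end-of-word marker is hit whenever a stored word is a prefix of "TAATTGACCTG".
Prefixes of the query that are stored words: "TAATTGACC", "TAATTGACCTG"
Count: 2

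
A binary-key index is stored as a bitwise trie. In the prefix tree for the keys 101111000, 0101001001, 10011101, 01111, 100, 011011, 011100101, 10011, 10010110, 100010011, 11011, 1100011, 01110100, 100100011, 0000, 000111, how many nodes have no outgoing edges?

14

Leaves are exactly the stored words that no other stored word extends.
Those words: "0000", "000111", "0101001001", "011011", "011100101", "01110100", "01111", "100010011", "100100011", "10010110", "10011101", "101111000", "1100011", "11011"
Leaf count: 14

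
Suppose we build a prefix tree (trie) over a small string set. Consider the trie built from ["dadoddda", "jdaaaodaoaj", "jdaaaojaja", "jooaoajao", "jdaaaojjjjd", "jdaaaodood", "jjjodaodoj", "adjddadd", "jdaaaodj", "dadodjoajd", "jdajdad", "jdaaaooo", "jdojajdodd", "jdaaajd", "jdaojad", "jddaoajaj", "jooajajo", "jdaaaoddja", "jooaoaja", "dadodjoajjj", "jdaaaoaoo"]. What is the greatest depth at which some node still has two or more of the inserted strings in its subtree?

Equivalently: take the maximum, over all pairs, of their longest common prefix length.
e.g. "dadodjoajd" and "dadodjoajjj" share the prefix "dadodjoaj" of length 9; no pair shares a longer one.
Longest shared-prefix length: 9

9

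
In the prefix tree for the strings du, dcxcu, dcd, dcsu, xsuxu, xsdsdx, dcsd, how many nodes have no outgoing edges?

A leaf is a node with no children — equivalently, the end of a word that is not a proper prefix of any other stored word.
Those words: "dcd", "dcsd", "dcsu", "dcxcu", "du", "xsdsdx", "xsuxu"
Leaf count: 7

7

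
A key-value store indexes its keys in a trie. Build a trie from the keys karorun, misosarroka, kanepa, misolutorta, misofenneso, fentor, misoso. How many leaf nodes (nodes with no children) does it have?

7

A leaf is a node with no children — equivalently, the end of a word that is not a proper prefix of any other stored word.
Those words: "fentor", "kanepa", "karorun", "misofenneso", "misolutorta", "misosarroka", "misoso"
Leaf count: 7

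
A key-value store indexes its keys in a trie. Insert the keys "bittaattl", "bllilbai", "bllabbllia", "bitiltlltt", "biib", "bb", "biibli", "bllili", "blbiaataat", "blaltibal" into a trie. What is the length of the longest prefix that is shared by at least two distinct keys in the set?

5

The deepest shared node is where two words last agree before diverging.
"bllilbai" and "bllili" agree on "bllil" (5 characters) before diverging; nothing deeper is shared.
Longest shared-prefix length: 5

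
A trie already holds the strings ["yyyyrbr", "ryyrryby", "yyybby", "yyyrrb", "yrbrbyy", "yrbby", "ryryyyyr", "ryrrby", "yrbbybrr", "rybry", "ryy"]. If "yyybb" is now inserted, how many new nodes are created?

0

"yyybb" is already a full path in the trie; only an end-marker is added.
No new nodes are needed: 0.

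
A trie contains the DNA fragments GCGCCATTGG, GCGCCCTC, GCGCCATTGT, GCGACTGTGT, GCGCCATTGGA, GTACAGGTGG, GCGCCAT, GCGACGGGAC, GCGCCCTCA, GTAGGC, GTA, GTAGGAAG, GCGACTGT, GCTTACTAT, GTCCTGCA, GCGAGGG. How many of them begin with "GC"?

Filter for entries beginning with "GC":
Matches: "GCGACGGGAC", "GCGACTGT", "GCGACTGTGT", "GCGAGGG", "GCGCCAT", "GCGCCATTGG", "GCGCCATTGGA", "GCGCCATTGT", "GCGCCCTC", "GCGCCCTCA", "GCTTACTAT"
Count: 11

11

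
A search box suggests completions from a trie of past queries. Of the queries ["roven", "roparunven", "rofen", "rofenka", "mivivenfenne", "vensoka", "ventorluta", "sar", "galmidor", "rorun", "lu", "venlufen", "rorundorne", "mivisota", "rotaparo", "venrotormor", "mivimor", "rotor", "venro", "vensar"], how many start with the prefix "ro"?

8

Walk to "ro"; the words in its subtree are exactly those with that prefix.
Words under "ro": rofen, rofenka, roparunven, rorun, rorundorne, rotaparo, rotor, roven
Count: 8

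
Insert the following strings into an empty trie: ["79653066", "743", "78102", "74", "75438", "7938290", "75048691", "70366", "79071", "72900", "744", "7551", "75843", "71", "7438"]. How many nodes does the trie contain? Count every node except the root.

48

For each word, the new-node count is its length minus the longest prefix already in the trie:
  "79653066" → 8 new (7, 9, 6, 5, 3, 0, 6, 6)
  "743" → prefix "7" already present; 2 new (4, 3)
  "78102" → prefix "7" already present; 4 new (8, 1, 0, 2)
  "74" → prefix "74" already present; 0 new (none)
  "75438" → prefix "7" already present; 4 new (5, 4, 3, 8)
  "7938290" → prefix "79" already present; 5 new (3, 8, 2, 9, 0)
  "75048691" → prefix "75" already present; 6 new (0, 4, 8, 6, 9, 1)
  "70366" → prefix "7" already present; 4 new (0, 3, 6, 6)
  "79071" → prefix "79" already present; 3 new (0, 7, 1)
  "72900" → prefix "7" already present; 4 new (2, 9, 0, 0)
  "744" → prefix "74" already present; 1 new (4)
  "7551" → prefix "75" already present; 2 new (5, 1)
  "75843" → prefix "75" already present; 3 new (8, 4, 3)
  "71" → prefix "7" already present; 1 new (1)
  "7438" → prefix "743" already present; 1 new (8)
Total nodes = 8 + 2 + 4 + 0 + 4 + 5 + 6 + 4 + 3 + 4 + 1 + 2 + 3 + 1 + 1 = 48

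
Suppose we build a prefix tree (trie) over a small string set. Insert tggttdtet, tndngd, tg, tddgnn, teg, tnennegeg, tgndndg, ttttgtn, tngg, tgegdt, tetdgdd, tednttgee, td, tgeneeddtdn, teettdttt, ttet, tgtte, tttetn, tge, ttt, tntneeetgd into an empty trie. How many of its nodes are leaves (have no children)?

17

Leaves are exactly the stored words that no other stored word extends.
Those words: "tddgnn", "tednttgee", "teettdttt", "teg", "tetdgdd", "tgegdt", "tgeneeddtdn", "tggttdtet", "tgndndg", "tgtte", "tndngd", "tnennegeg", "tngg", "tntneeetgd", "ttet", "tttetn", "ttttgtn"
Leaf count: 17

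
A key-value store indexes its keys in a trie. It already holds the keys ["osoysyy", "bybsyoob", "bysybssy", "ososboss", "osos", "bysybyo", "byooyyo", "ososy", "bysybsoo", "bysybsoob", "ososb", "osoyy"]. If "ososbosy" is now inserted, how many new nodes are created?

"ososbos" is already a path in the trie; the remaining "y" must be added.
So 8 − 7 = 1 new nodes.

1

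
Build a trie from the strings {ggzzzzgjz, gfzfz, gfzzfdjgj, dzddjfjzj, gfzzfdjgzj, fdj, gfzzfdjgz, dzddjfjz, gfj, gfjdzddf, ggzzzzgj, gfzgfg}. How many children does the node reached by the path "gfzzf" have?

Follow the path "gfzzf" to its node, then look at its outgoing edges.
Characters that immediately follow "gfzzf" among the stored strings: {d}.
That node has 1 child edge.

1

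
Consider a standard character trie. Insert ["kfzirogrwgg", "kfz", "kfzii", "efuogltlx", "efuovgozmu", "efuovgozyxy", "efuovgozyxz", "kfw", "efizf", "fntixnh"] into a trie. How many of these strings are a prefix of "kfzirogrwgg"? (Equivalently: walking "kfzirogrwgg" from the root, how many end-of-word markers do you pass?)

Check each prefix of "kfzirogrwgg" against the stored set — each match is an end-marker on the path.
Prefixes of the query that are stored words: "kfz", "kfzirogrwgg"
Count: 2

2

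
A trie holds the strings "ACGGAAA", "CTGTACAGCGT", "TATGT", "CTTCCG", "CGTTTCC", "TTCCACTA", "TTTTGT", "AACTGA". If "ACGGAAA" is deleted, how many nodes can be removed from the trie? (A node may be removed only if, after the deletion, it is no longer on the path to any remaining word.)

Walk "ACGGAAA" from the leaf back toward the root, removing each node that no remaining word uses.
The suffix "CGGAAA" (6 nodes) is used only by "ACGGAAA"; the node for "A" still has the child "A", so pruning stops there.
Nodes removed: 6

6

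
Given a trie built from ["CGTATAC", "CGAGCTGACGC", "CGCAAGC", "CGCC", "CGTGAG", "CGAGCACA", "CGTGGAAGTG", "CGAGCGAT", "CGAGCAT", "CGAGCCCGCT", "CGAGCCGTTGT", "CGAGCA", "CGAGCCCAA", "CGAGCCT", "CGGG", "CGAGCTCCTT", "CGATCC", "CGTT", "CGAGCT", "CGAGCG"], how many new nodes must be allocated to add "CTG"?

2

The longest prefix of "CTG" already in the trie is "C" (length 1).
So 3 − 1 = 2 new nodes.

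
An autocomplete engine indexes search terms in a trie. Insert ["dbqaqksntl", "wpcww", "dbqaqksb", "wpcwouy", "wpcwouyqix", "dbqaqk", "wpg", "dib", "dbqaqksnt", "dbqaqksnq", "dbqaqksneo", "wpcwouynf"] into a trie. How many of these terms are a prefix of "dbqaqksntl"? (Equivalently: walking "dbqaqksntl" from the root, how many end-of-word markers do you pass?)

3

Traverse "dbqaqksntl" character by character; count nodes along the way that are marked as word ends.
Prefixes of the query that are stored words: "dbqaqk", "dbqaqksnt", "dbqaqksntl"
Count: 3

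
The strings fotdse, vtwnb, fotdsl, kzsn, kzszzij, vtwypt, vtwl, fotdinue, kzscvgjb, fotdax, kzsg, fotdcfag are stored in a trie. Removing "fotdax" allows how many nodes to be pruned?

2

Walk "fotdax" from the leaf back toward the root, removing each node that no remaining word uses.
The suffix "ax" (2 nodes) is used only by "fotdax"; the node for "fotd" still has the child "s", so pruning stops there.
Nodes removed: 2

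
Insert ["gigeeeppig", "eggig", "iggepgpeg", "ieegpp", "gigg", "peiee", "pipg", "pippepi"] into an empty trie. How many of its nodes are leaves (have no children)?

8

Leaves are exactly the stored words that no other stored word extends.
Those words: "eggig", "gigeeeppig", "gigg", "ieegpp", "iggepgpeg", "peiee", "pipg", "pippepi"
Leaf count: 8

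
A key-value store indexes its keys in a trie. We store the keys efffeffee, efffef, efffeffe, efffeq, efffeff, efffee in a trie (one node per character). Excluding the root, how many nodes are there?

11

Trie structure (* marks end of a word):
(root)
└─ e
   └─ f
      └─ f
         └─ f
            └─ e
               ├─ e *
               ├─ f *
               │  └─ f *
               │     └─ e *
               │        └─ e *
               └─ q *
Counting every labelled node above: 11.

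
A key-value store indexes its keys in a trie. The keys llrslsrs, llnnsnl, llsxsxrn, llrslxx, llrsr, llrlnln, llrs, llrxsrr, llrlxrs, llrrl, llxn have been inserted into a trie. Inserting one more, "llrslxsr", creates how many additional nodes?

Walking "llrslxsr" from the root, the first 6 characters ("llrslx") follow existing edges; "s" is the first miss.
New nodes needed: |"llrslxsr"| − 6 = 8 − 6 = 2.

2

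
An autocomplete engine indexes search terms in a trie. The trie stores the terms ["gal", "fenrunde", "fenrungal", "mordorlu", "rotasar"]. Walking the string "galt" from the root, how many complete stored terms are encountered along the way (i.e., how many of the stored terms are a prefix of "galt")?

1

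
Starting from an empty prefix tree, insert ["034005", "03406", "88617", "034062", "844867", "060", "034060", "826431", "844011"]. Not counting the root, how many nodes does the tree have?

29

Trie structure (* marks end of a word):
(root)
├─ 0
│  ├─ 3
│  │  └─ 4
│  │     └─ 0
│  │        ├─ 0
│  │        │  └─ 5 *
│  │        └─ 6 *
│  │           ├─ 0 *
│  │           └─ 2 *
│  └─ 6
│     └─ 0 *
└─ 8
   ├─ 2
   │  └─ 6
   │     └─ 4
   │        └─ 3
   │           └─ 1 *
   ├─ 4
   │  └─ 4
   │     ├─ 0
   │     │  └─ 1
   │     │     └─ 1 *
   │     └─ 8
   │        └─ 6
   │           └─ 7 *
   └─ 8
      └─ 6
         └─ 1
            └─ 7 *
Counting every labelled node above: 29.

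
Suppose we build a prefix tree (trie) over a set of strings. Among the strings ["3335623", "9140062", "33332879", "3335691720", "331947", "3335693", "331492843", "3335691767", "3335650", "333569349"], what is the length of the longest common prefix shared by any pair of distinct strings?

8

The deepest shared node is where two words last agree before diverging.
"3335691720" and "3335691767" agree on "33356917" (8 characters) before diverging; nothing deeper is shared.
Longest shared-prefix length: 8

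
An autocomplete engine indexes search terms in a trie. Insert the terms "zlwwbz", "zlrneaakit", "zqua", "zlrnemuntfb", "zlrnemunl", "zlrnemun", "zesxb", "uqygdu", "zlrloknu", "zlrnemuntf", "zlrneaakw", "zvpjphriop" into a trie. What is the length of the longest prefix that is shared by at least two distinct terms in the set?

Equivalently: take the maximum, over all pairs, of their longest common prefix length.
e.g. "zlrnemuntf" and "zlrnemuntfb" share the prefix "zlrnemuntf" of length 10; no pair shares a longer one.
Longest shared-prefix length: 10

10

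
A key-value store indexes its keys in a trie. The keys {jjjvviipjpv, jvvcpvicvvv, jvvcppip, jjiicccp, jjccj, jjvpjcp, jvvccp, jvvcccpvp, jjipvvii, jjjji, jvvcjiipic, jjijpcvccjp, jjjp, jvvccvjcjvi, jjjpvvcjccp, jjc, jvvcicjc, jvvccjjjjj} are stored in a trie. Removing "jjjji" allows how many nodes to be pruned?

A node on "jjjji"'s path can go only if nothing else ends at it or branches off below it.
The suffix "ji" (2 nodes) is used only by "jjjji"; the node for "jjj" still has the child "v", so pruning stops there.
Nodes removed: 2

2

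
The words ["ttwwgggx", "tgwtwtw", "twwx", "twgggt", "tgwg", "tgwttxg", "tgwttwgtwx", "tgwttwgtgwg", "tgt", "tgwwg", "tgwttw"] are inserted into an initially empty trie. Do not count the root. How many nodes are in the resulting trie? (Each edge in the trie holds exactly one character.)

Count nodes per top-level branch (shared prefixes stored once):
  't'-branch (tgt, tgwg, tgwttw, tgwttwgtgwg, tgwttwgtwx, tgwttxg, tgwtwtw, tgwwg, ttwwgggx, twgggt, twwx): 36 nodes
Sum: 36

36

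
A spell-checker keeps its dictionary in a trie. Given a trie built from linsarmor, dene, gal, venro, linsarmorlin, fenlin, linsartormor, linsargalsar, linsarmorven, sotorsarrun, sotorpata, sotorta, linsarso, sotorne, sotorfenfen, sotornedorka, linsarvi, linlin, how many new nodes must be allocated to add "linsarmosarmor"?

6

Walking "linsarmosarmor" from the root, the first 8 characters ("linsarmo") follow existing edges; "s" is the first miss.
So 14 − 8 = 6 new nodes.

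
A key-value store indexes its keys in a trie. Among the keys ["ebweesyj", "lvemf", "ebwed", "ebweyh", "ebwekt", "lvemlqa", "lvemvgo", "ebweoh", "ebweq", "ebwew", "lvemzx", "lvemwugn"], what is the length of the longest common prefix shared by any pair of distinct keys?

The deepest shared node is where two words last agree before diverging.
e.g. "ebwed" and "ebweesyj" share the prefix "ebwe" of length 4; no pair shares a longer one.
Longest shared-prefix length: 4

4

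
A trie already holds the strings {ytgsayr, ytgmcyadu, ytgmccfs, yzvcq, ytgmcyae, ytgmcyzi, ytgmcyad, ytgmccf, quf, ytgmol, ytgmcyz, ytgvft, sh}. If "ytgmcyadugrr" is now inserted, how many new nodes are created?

3

Walking "ytgmcyadugrr" from the root, the first 9 characters ("ytgmcyadu") follow existing edges; "g" is the first miss.
Each of the 3 remaining characters creates one node.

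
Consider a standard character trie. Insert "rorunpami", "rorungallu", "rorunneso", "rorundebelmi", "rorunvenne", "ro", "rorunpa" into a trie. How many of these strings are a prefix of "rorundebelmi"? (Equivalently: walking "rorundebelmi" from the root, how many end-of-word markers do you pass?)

2

Walk "rorundebelmi" from the root; an end-of-word marker is hit whenever a stored word is a prefix of "rorundebelmi".
Prefixes of the query that are stored words: "ro", "rorundebelmi"
Count: 2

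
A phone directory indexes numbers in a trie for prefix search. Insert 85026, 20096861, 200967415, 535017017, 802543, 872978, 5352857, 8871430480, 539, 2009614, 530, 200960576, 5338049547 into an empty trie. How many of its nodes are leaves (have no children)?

13

Leaves are exactly the stored words that no other stored word extends.
Those words: "200960576", "2009614", "200967415", "20096861", "530", "5338049547", "535017017", "5352857", "539", "802543", "85026", "872978", "8871430480"
Leaf count: 13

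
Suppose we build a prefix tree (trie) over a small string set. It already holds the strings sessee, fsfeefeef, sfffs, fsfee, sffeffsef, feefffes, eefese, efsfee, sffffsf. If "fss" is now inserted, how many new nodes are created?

1

The longest prefix of "fss" already in the trie is "fs" (length 2).
New nodes needed: |"fss"| − 2 = 3 − 2 = 1.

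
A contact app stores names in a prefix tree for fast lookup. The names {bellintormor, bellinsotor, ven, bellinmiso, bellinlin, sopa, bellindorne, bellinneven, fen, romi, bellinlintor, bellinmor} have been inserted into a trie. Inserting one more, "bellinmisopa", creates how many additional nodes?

2

"bellinmiso" is already a path in the trie; the remaining "pa" must be added.
New nodes needed: |"bellinmisopa"| − 10 = 12 − 10 = 2.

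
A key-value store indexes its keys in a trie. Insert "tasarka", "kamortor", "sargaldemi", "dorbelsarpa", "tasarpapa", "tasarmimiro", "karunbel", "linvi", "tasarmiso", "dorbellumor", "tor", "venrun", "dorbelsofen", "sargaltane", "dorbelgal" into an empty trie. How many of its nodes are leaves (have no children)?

15

A leaf is a node with no children — equivalently, the end of a word that is not a proper prefix of any other stored word.
Those words: "dorbelgal", "dorbellumor", "dorbelsarpa", "dorbelsofen", "kamortor", "karunbel", "linvi", "sargaldemi", "sargaltane", "tasarka", "tasarmimiro", "tasarmiso", "tasarpapa", "tor", "venrun"
Leaf count: 15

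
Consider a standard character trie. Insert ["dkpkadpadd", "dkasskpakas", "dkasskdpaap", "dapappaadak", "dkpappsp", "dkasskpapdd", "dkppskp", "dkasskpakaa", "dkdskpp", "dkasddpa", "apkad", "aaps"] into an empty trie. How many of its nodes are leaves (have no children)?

12

Leaves are exactly the stored words that no other stored word extends.
Those words: "aaps", "apkad", "dapappaadak", "dkasddpa", "dkasskdpaap", "dkasskpakaa", "dkasskpakas", "dkasskpapdd", "dkdskpp", "dkpappsp", "dkpkadpadd", "dkppskp"
Leaf count: 12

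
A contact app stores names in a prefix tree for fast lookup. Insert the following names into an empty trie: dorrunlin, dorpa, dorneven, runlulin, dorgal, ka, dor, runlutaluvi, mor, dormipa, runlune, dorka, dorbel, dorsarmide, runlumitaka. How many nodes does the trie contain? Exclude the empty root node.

For each word, the new-node count is its length minus the longest prefix already in the trie:
  "dorrunlin" → 9 new (d, o, r, r, u, n, l, i, n)
  "dorpa" → prefix "dor" already present; 2 new (p, a)
  "dorneven" → prefix "dor" already present; 5 new (n, e, v, e, n)
  "runlulin" → 8 new (r, u, n, l, u, l, i, n)
  "dorgal" → prefix "dor" already present; 3 new (g, a, l)
  "ka" → 2 new (k, a)
  "dor" → prefix "dor" already present; 0 new (none)
  "runlutaluvi" → prefix "runlu" already present; 6 new (t, a, l, u, v, i)
  "mor" → 3 new (m, o, r)
  "dormipa" → prefix "dor" already present; 4 new (m, i, p, a)
  "runlune" → prefix "runlu" already present; 2 new (n, e)
  "dorka" → prefix "dor" already present; 2 new (k, a)
  "dorbel" → prefix "dor" already present; 3 new (b, e, l)
  "dorsarmide" → prefix "dor" already present; 7 new (s, a, r, m, i, d, e)
  "runlumitaka" → prefix "runlu" already present; 6 new (m, i, t, a, k, a)
Total nodes = 9 + 2 + 5 + 8 + 3 + 2 + 0 + 6 + 3 + 4 + 2 + 2 + 3 + 7 + 6 = 62

62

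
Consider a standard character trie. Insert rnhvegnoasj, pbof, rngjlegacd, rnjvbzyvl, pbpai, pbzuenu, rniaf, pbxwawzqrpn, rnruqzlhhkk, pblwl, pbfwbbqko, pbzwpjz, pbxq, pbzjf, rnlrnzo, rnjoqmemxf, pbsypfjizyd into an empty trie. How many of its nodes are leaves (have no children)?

17

Leaves are exactly the stored words that no other stored word extends.
Those words: "pbfwbbqko", "pblwl", "pbof", "pbpai", "pbsypfjizyd", "pbxq", "pbxwawzqrpn", "pbzjf", "pbzuenu", "pbzwpjz", "rngjlegacd", "rnhvegnoasj", "rniaf", "rnjoqmemxf", "rnjvbzyvl", "rnlrnzo", "rnruqzlhhkk"
Leaf count: 17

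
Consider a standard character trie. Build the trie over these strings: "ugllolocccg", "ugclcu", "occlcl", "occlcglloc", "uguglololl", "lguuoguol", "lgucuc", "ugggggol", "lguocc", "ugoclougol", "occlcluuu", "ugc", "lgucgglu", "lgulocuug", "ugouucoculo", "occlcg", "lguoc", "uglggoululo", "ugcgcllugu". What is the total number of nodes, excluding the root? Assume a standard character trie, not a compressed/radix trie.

99

Trace insertions, counting only characters that open a new branch:
  "ugllolocccg" → 11 new (u, g, l, l, o, l, o, c, c, c, g)
  "ugclcu" → prefix "ug" already present; 4 new (c, l, c, u)
  "occlcl" → 6 new (o, c, c, l, c, l)
  "occlcglloc" → prefix "occlc" already present; 5 new (g, l, l, o, c)
  "uguglololl" → prefix "ug" already present; 8 new (u, g, l, o, l, o, l, l)
  "lguuoguol" → 9 new (l, g, u, u, o, g, u, o, l)
  "lgucuc" → prefix "lgu" already present; 3 new (c, u, c)
  "ugggggol" → prefix "ug" already present; 6 new (g, g, g, g, o, l)
  "lguocc" → prefix "lgu" already present; 3 new (o, c, c)
  "ugoclougol" → prefix "ug" already present; 8 new (o, c, l, o, u, g, o, l)
  "occlcluuu" → prefix "occlcl" already present; 3 new (u, u, u)
  "ugc" → prefix "ugc" already present; 0 new (none)
  "lgucgglu" → prefix "lguc" already present; 4 new (g, g, l, u)
  "lgulocuug" → prefix "lgu" already present; 6 new (l, o, c, u, u, g)
  "ugouucoculo" → prefix "ugo" already present; 8 new (u, u, c, o, c, u, l, o)
  "occlcg" → prefix "occlcg" already present; 0 new (none)
  "lguoc" → prefix "lguoc" already present; 0 new (none)
  "uglggoululo" → prefix "ugl" already present; 8 new (g, g, o, u, l, u, l, o)
  "ugcgcllugu" → prefix "ugc" already present; 7 new (g, c, l, l, u, g, u)
Total nodes = 11 + 4 + 6 + 5 + 8 + 9 + 3 + 6 + 3 + 8 + 3 + 0 + 4 + 6 + 8 + 0 + 0 + 8 + 7 = 99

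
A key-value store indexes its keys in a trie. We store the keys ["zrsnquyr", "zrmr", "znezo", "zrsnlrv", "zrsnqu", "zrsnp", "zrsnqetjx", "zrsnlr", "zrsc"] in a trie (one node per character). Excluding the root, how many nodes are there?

Trie structure (* marks end of a word):
(root)
└─ z
   ├─ n
   │  └─ e
   │     └─ z
   │        └─ o *
   └─ r
      ├─ m
      │  └─ r *
      └─ s
         ├─ c *
         └─ n
            ├─ l
            │  └─ r *
            │     └─ v *
            ├─ p *
            └─ q
               ├─ e
               │  └─ t
               │     └─ j
               │        └─ x *
               └─ u *
                  └─ y
                     └─ r *
Counting every labelled node above: 23.

23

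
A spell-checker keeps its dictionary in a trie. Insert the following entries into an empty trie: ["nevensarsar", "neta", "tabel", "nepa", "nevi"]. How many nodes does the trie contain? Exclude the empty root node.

Trace insertions, counting only characters that open a new branch:
  "nevensarsar" → 11 new (n, e, v, e, n, s, a, r, s, a, r)
  "neta" → prefix "ne" already present; 2 new (t, a)
  "tabel" → 5 new (t, a, b, e, l)
  "nepa" → prefix "ne" already present; 2 new (p, a)
  "nevi" → prefix "nev" already present; 1 new (i)
Total nodes = 11 + 2 + 5 + 2 + 1 = 21

21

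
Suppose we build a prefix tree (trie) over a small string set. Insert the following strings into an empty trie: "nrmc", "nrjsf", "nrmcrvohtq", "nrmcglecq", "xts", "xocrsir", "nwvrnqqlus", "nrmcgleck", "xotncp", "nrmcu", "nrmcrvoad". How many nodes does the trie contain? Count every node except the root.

Trace insertions, counting only characters that open a new branch:
  "nrmc" → 4 new (n, r, m, c)
  "nrjsf" → prefix "nr" already present; 3 new (j, s, f)
  "nrmcrvohtq" → prefix "nrmc" already present; 6 new (r, v, o, h, t, q)
  "nrmcglecq" → prefix "nrmc" already present; 5 new (g, l, e, c, q)
  "xts" → 3 new (x, t, s)
  "xocrsir" → prefix "x" already present; 6 new (o, c, r, s, i, r)
  "nwvrnqqlus" → prefix "n" already present; 9 new (w, v, r, n, q, q, l, u, s)
  "nrmcgleck" → prefix "nrmcglec" already present; 1 new (k)
  "xotncp" → prefix "xo" already present; 4 new (t, n, c, p)
  "nrmcu" → prefix "nrmc" already present; 1 new (u)
  "nrmcrvoad" → prefix "nrmcrvo" already present; 2 new (a, d)
Total nodes = 4 + 3 + 6 + 5 + 3 + 6 + 9 + 1 + 4 + 1 + 2 = 44

44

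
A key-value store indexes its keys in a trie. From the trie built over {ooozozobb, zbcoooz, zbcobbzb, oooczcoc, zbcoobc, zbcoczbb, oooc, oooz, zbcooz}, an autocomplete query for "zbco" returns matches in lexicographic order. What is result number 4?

DFS of the "zbco" subtree visits, in order: "zbcobbzb", "zbcoczbb", "zbcoobc", "zbcoooz", "zbcooz"
Position 4: zbcoooz

zbcoooz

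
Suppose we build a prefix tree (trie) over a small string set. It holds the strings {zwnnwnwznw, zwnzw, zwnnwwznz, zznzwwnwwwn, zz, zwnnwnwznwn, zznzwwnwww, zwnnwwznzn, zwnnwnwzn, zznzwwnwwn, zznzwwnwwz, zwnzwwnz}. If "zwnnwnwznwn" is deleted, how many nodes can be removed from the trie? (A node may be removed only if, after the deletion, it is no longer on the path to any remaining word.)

1

A node on "zwnnwnwznwn"'s path can go only if nothing else ends at it or branches off below it.
The suffix "n" (1 node) is used only by "zwnnwnwznwn"; "zwnnwnwznw" is itself a stored word, so pruning stops there.
Nodes removed: 1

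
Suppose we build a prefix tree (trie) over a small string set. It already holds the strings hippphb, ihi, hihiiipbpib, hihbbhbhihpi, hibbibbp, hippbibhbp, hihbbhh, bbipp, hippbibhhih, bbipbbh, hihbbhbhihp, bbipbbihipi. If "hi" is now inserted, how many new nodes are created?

0

Every character of "hi" already lies on an existing path (it is a prefix of some stored word).
No new nodes are needed: 0.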